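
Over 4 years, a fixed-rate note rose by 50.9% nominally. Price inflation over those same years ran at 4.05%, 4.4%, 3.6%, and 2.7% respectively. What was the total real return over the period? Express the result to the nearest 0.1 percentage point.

30.6%

Cumulative inflation factor: 1.0405 × 1.044 × 1.036 × 1.027 ≈ 1.15577.
Nominal growth factor: 1.50900. Real growth factor = 1.50900 / 1.15577 ≈ 1.30562.
Total real return ≈ 30.5619%.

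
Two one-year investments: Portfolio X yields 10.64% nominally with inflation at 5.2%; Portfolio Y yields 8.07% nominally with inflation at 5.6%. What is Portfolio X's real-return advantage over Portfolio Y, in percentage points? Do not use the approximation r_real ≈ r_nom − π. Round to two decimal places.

2.83

Portfolio X real return: 1.1064/1.052 − 1 = 5.171%.
Portfolio Y real return: 1.0807/1.056 − 1 = 2.339%.
Difference: 5.171 − 2.339 = 2.832 pp.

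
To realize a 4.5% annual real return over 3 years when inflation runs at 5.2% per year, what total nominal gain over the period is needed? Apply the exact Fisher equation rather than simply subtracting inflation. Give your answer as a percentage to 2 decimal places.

Required annual nominal rate: (1+4.5%)(1+5.2%) − 1 = 9.934%.
Cumulative over 3 years: (1 + 0.09934)^3 − 1 ≈ 0.32861.

32.86%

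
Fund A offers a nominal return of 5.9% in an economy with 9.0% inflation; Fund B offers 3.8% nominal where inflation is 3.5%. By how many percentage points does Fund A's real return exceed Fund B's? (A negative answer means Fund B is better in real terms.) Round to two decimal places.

Fund A real return: 1.059/1.090 − 1 = -2.844%.
Fund B real return: 1.038/1.035 − 1 = 0.290%.
Difference: -2.844 − 0.290 = -3.134 pp.

-3.13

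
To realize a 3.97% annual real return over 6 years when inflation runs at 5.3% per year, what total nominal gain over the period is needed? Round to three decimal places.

Required annual nominal rate: (1+3.97%)(1+5.3%) − 1 = 9.48041%.
Cumulative over 6 years: (1 + 0.0948041)^6 − 1 ≈ 0.72194.

72.194%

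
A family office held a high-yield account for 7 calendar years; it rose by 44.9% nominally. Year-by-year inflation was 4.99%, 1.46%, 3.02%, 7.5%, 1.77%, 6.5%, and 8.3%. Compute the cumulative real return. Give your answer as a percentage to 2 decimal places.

Cumulative inflation factor: 1.0499 × 1.0146 × 1.0302 × 1.075 × 1.0177 × 1.065 × 1.083 ≈ 1.38475.
Nominal growth factor: 1.44900. Real growth factor = 1.44900 / 1.38475 ≈ 1.04640.
Total real return ≈ 4.6400%.

4.64%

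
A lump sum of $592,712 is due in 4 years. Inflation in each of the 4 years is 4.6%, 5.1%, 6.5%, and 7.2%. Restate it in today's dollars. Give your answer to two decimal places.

$472,242.34

Price-level factor over 4 years: 1.046 × 1.051 × 1.065 × 1.072 ≈ 1.2551013413.
Purchasing power today: $592,712 divided by that factor.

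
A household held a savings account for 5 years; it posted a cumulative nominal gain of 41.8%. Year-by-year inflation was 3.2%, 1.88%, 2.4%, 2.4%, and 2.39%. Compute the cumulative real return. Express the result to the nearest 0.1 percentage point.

Cumulative inflation factor: 1.032 × 1.0188 × 1.024 × 1.024 × 1.0239 ≈ 1.12882.
Nominal growth factor: 1.41800. Real growth factor = 1.41800 / 1.12882 ≈ 1.25617.
Total real return ≈ 25.6175%.

25.6%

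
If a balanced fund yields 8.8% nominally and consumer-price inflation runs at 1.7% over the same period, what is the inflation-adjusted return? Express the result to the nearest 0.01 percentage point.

6.98%

Real return via the Fisher equation: (1 + 8.8%)/(1 + 1.7%) − 1 = 1.088/1.017 − 1 ≈ 0.06981.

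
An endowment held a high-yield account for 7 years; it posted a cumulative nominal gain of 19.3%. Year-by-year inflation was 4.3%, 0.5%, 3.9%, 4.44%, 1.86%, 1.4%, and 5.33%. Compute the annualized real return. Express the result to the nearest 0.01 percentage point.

Cumulative inflation factor: 1.043 × 1.005 × 1.039 × 1.0444 × 1.0186 × 1.014 × 1.0533 ≈ 1.23745.
Nominal growth factor: 1.19300. Real growth factor = 1.19300 / 1.23745 ≈ 0.96408.
Annualized: 0.96408^(1/7) − 1 ≈ -0.00521.

-0.52%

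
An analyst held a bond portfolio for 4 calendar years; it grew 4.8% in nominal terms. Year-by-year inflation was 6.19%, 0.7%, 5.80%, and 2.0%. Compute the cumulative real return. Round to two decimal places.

-9.18%

Cumulative inflation factor: 1.0619 × 1.007 × 1.0580 × 1.020 ≈ 1.15398.
Nominal growth factor: 1.04800. Real growth factor = 1.04800 / 1.15398 ≈ 0.90816.
Total real return ≈ -9.1840%.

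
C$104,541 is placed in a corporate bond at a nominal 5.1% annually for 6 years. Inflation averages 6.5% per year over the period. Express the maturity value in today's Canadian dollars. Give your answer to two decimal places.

Nominal value at maturity: C$104,541 × (1 + 5.1%)^6 ≈ C$140,897.39.
Price-level factor over 6 years: (1 + 6.5%)^6 ≈ 1.4591422965.
The maturity value deflated by that factor is the answer in today's purchasing power.

C$96,561.79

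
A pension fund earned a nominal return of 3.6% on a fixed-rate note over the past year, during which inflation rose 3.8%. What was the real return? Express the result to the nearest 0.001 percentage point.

Real return via the Fisher equation: (1 + 3.6%)/(1 + 3.8%) − 1 = 1.036/1.038 − 1 ≈ -0.00193.

-0.193%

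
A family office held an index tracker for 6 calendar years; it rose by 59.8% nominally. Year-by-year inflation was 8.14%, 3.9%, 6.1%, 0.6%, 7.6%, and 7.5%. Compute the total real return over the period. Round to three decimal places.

Cumulative inflation factor: 1.0814 × 1.039 × 1.061 × 1.006 × 1.076 × 1.075 ≈ 1.38719.
Nominal growth factor: 1.59800. Real growth factor = 1.59800 / 1.38719 ≈ 1.15197.
Total real return ≈ 15.1969%.

15.197%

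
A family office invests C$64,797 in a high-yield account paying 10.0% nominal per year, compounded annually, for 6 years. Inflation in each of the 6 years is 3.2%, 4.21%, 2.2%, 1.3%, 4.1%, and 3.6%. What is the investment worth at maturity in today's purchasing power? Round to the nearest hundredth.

C$95,598.50

Nominal value at maturity: C$64,797 × (1 + 10.0%)^6 ≈ C$114,791.84.
Price-level factor over 6 years: 1.032 × 1.0421 × 1.022 × 1.013 × 1.041 × 1.036 ≈ 1.2007702497.
The maturity value deflated by that factor is the answer in today's purchasing power.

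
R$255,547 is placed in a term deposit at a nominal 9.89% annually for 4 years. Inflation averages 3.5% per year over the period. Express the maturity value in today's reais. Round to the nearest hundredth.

Nominal value at maturity: R$255,547 × (1 + 9.89%)^4 ≈ R$372,652.02.
Price-level factor over 4 years: (1 + 3.5%)^4 ≈ 1.1475230006.
Dividing the nominal maturity value by the price-level factor gives the value in today's money.

R$324,744.71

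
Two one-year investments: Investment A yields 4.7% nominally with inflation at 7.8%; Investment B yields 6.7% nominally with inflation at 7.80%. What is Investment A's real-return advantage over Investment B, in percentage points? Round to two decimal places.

Investment A real return: 1.047/1.078 − 1 = -2.876%.
Investment B real return: 1.067/1.0780 − 1 = -1.020%.
Difference: -2.876 − (-1.020) = -1.856 pp.

-1.86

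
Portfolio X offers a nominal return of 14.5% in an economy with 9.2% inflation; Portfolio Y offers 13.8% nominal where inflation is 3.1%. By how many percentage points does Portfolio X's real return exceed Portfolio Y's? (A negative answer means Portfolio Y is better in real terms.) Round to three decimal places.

Portfolio X real return: 1.145/1.092 − 1 = 4.8535%.
Portfolio Y real return: 1.138/1.031 − 1 = 10.3783%.
Difference: 4.8535 − 10.3783 = -5.5248 pp.

-5.525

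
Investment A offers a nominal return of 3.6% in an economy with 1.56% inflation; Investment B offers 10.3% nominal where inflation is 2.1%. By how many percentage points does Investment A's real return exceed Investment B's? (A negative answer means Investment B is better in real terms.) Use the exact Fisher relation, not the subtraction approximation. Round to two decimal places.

Investment A real return: 1.036/1.0156 − 1 = 2.009%.
Investment B real return: 1.103/1.021 − 1 = 8.031%.
Difference: 2.009 − 8.031 = -6.022 pp.

-6.02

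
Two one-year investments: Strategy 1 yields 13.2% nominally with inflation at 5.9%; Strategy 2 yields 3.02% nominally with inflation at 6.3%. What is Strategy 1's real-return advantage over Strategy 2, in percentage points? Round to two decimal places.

9.98

Strategy 1 real return: 1.132/1.059 − 1 = 6.893%.
Strategy 2 real return: 1.0302/1.063 − 1 = -3.086%.
Difference: 6.893 − (-3.086) = 9.979 pp.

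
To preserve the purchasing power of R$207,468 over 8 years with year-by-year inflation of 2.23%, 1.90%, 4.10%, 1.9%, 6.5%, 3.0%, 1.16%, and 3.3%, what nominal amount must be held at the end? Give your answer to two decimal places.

Cumulative price-level factor: 1.0223 × 1.0190 × 1.0410 × 1.019 × 1.065 × 1.030 × 1.0116 × 1.033 ≈ 1.2666990154.
Multiplying R$207,468 by the price-level factor gives the future nominal sum.

R$262,799.51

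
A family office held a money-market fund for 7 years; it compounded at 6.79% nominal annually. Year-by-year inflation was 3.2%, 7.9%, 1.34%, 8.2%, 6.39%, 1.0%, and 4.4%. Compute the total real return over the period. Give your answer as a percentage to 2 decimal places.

Cumulative inflation factor: 1.032 × 1.079 × 1.0134 × 1.082 × 1.0639 × 1.010 × 1.044 ≈ 1.36972.
Nominal growth factor: 1.58385. Real growth factor = 1.58385 / 1.36972 ≈ 1.15633.
Total real return ≈ 15.6331%.

15.63%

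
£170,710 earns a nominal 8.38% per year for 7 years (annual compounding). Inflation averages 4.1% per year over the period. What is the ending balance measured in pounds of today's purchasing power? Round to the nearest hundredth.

Nominal value at maturity: £170,710 × (1 + 8.38%)^7 ≈ £299,849.27.
Price-level factor over 7 years: (1 + 4.1%)^7 ≈ 1.3248146031.
The maturity value deflated by that factor is the answer in today's purchasing power.

£226,333.00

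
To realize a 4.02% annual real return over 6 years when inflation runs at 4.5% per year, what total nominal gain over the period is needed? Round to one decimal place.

Required annual nominal rate: (1+4.02%)(1+4.5%) − 1 = 8.7009%.
Cumulative over 6 years: (1 + 0.087009)^6 − 1 ≈ 0.64968.

65.0%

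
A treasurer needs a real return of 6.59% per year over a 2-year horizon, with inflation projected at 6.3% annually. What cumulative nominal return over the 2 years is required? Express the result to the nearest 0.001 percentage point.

Required annual nominal rate: (1+6.59%)(1+6.3%) − 1 = 13.30517%.
Cumulative over 2 years: (1 + 0.1330517)^2 − 1 ≈ 0.28381.

28.381%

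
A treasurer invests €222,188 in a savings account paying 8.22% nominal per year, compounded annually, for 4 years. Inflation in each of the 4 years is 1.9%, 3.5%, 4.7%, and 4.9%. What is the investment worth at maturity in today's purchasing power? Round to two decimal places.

Nominal value at maturity: €222,188 × (1 + 8.22%)^4 ≈ €304,754.91.
Price-level factor over 4 years: 1.019 × 1.035 × 1.047 × 1.049 ≈ 1.1583417335.
Dividing the nominal maturity value by the price-level factor gives the value in today's money.

€263,095.86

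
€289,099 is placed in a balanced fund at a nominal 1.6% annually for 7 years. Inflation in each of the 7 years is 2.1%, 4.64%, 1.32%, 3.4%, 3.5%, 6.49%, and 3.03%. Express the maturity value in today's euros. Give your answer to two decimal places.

€254,185.33

Nominal value at maturity: €289,099 × (1 + 1.6%)^7 ≈ €323,074.40.
Price-level factor over 7 years: 1.021 × 1.0464 × 1.0132 × 1.034 × 1.035 × 1.0649 × 1.0303 ≈ 1.2710190787.
Dividing the nominal maturity value by the price-level factor gives the value in today's money.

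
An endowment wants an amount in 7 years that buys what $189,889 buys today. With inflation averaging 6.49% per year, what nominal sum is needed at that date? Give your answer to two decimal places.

$294,891.05

Cumulative price-level factor: (1+6.49%)^7 ≈ 1.5529654339.
Multiplying $189,889 by the price-level factor gives the future nominal sum.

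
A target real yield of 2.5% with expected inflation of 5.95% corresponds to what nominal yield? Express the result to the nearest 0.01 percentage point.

8.60%

By the Fisher equation, 1 + r_nom = (1 + 2.5%)(1 + 5.95%) = 1.025 × 1.0595 = 1.0859875.
So r_nom = 8.59875%.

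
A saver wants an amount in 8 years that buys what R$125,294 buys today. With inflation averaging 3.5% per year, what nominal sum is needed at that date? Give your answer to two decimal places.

R$164,988.27

Cumulative price-level factor: (1+3.5%)^8 ≈ 1.3168090370.
Multiplying R$125,294 by the price-level factor gives the future nominal sum.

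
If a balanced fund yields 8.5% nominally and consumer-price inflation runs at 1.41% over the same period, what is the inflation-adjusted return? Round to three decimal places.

Real return via the Fisher equation: (1 + 8.5%)/(1 + 1.41%) − 1 = 1.085/1.0141 − 1 ≈ 0.06991.

6.991%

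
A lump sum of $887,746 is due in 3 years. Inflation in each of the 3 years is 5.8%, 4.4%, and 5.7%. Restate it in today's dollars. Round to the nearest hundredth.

$760,374.55

Price-level factor over 3 years: 1.058 × 1.044 × 1.057 = 1.167511464.
Purchasing power today: $887,746 divided by that factor.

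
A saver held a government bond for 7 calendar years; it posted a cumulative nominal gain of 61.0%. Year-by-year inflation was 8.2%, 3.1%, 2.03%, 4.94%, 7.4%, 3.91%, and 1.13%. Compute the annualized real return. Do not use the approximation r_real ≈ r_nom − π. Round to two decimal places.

Cumulative inflation factor: 1.082 × 1.031 × 1.0203 × 1.0494 × 1.074 × 1.0391 × 1.0113 ≈ 1.34802.
Nominal growth factor: 1.61000. Real growth factor = 1.61000 / 1.34802 ≈ 1.19434.
Annualized: 1.19434^(1/7) − 1 ≈ 0.02570.

2.57%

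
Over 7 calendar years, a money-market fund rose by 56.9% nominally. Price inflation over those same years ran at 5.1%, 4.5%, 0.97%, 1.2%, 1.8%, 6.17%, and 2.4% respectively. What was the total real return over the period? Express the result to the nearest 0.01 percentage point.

Cumulative inflation factor: 1.051 × 1.045 × 1.0097 × 1.012 × 1.018 × 1.0617 × 1.024 ≈ 1.24206.
Nominal growth factor: 1.56900. Real growth factor = 1.56900 / 1.24206 ≈ 1.26323.
Total real return ≈ 26.3227%.

26.32%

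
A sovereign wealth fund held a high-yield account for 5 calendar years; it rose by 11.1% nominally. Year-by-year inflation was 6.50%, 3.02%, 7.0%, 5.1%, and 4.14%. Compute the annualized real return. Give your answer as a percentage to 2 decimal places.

Cumulative inflation factor: 1.0650 × 1.0302 × 1.070 × 1.051 × 1.0414 ≈ 1.28492.
Nominal growth factor: 1.11100. Real growth factor = 1.11100 / 1.28492 ≈ 0.86465.
Annualized: 0.86465^(1/5) − 1 ≈ -0.02867.

-2.87%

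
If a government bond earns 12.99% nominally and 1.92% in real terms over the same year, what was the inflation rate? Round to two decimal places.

From (1+r_nom) = (1+r_real)(1+π), we get 1+π = (1 + 12.99%)/(1 + 1.92%) = 1.1299/1.0192 ≈ 1.10861.
So π ≈ 10.8615%.

10.86%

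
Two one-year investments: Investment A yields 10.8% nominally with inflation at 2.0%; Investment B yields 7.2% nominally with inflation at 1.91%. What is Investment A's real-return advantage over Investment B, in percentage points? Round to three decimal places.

Investment A real return: 1.108/1.020 − 1 = 8.6275%.
Investment B real return: 1.072/1.0191 − 1 = 5.1909%.
Difference: 8.6275 − 5.1909 = 3.4366 pp.

3.437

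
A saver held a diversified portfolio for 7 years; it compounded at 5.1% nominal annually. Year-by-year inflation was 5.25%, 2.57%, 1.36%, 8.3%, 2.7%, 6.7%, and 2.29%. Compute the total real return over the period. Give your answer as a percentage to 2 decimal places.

6.64%

Cumulative inflation factor: 1.0525 × 1.0257 × 1.0136 × 1.083 × 1.027 × 1.067 × 1.0229 ≈ 1.32833.
Nominal growth factor: 1.41651. Real growth factor = 1.41651 / 1.32833 ≈ 1.06638.
Total real return ≈ 6.6384%.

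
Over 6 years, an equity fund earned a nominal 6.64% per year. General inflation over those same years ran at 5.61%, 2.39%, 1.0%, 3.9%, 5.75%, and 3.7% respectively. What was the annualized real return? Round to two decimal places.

Cumulative inflation factor: 1.0561 × 1.0239 × 1.010 × 1.039 × 1.0575 × 1.037 ≈ 1.24440.
Nominal growth factor: 1.47069. Real growth factor = 1.47069 / 1.24440 ≈ 1.18185.
Annualized: 1.18185^(1/6) − 1 ≈ 0.02824.

2.82%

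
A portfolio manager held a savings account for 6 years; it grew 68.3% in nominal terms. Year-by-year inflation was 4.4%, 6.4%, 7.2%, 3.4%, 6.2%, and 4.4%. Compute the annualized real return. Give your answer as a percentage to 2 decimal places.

3.55%

Cumulative inflation factor: 1.044 × 1.064 × 1.072 × 1.034 × 1.062 × 1.044 ≈ 1.36516.
Nominal growth factor: 1.68300. Real growth factor = 1.68300 / 1.36516 ≈ 1.23283.
Annualized: 1.23283^(1/6) − 1 ≈ 0.03550.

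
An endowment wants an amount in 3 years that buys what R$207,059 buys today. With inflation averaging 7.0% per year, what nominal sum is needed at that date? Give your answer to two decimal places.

R$253,656.18

Cumulative price-level factor: (1+7.0%)^3 = 1.225043.
Multiplying R$207,059 by the price-level factor gives the future nominal sum.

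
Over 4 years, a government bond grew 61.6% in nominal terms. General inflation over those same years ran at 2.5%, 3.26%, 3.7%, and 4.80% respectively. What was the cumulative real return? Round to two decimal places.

Cumulative inflation factor: 1.025 × 1.0326 × 1.037 × 1.0480 ≈ 1.15026.
Nominal growth factor: 1.61600. Real growth factor = 1.61600 / 1.15026 ≈ 1.40490.
Total real return ≈ 40.4900%.

40.49%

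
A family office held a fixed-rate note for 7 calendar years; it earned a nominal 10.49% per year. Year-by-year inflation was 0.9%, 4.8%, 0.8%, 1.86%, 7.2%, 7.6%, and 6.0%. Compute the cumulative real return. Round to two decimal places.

51.44%

Cumulative inflation factor: 1.009 × 1.048 × 1.008 × 1.0186 × 1.072 × 1.076 × 1.060 ≈ 1.32748.
Nominal growth factor: 2.01030. Real growth factor = 2.01030 / 1.32748 ≈ 1.51437.
Total real return ≈ 51.4367%.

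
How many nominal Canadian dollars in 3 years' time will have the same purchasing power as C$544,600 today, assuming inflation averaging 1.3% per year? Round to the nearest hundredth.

Cumulative price-level factor: (1+1.3%)^3 = 1.039509197.
The nominal amount required is C$544,600 scaled up by that factor.

C$566,116.71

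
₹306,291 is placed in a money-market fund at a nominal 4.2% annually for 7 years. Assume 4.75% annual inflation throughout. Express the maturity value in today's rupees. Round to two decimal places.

Nominal value at maturity: ₹306,291 × (1 + 4.2%)^7 ≈ ₹408,515.25.
Price-level factor over 7 years: (1 + 4.75%)^7 ≈ 1.3838155978.
Dividing the nominal maturity value by the price-level factor gives the value in today's money.

₹295,209.31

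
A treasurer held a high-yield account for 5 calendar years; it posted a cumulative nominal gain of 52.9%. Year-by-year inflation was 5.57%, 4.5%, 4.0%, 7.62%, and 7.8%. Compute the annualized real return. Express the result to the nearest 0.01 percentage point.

2.81%

Cumulative inflation factor: 1.0557 × 1.045 × 1.040 × 1.0762 × 1.078 ≈ 1.33107.
Nominal growth factor: 1.52900. Real growth factor = 1.52900 / 1.33107 ≈ 1.14870.
Annualized: 1.14870^(1/5) − 1 ≈ 0.02811.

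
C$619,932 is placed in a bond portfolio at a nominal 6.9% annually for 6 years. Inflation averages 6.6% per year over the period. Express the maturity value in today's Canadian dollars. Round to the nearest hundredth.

C$630,473.82

Nominal value at maturity: C$619,932 × (1 + 6.9%)^6 ≈ C$925,146.02.
Price-level factor over 6 years: (1 + 6.6%)^6 ≈ 1.4673821377.
Dividing the nominal maturity value by the price-level factor gives the value in today's money.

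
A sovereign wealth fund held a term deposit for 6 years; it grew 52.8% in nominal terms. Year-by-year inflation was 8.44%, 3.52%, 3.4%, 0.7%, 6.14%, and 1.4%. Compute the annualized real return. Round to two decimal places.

3.29%

Cumulative inflation factor: 1.0844 × 1.0352 × 1.034 × 1.007 × 1.0614 × 1.014 ≈ 1.25800.
Nominal growth factor: 1.52800. Real growth factor = 1.52800 / 1.25800 ≈ 1.21463.
Annualized: 1.21463^(1/6) − 1 ≈ 0.03294.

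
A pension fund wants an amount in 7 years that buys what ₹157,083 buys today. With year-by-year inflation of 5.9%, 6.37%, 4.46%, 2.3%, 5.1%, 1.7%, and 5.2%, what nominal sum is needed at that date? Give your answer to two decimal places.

₹212,622.57

Cumulative price-level factor: 1.059 × 1.0637 × 1.0446 × 1.023 × 1.051 × 1.017 × 1.052 ≈ 1.3535683265.
The nominal amount required is ₹157,083 scaled up by that factor.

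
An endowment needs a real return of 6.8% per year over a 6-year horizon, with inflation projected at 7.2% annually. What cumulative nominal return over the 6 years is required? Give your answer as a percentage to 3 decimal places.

125.214%

Required annual nominal rate: (1+6.8%)(1+7.2%) − 1 = 14.4896%.
Cumulative over 6 years: (1 + 0.144896)^6 − 1 ≈ 1.25214.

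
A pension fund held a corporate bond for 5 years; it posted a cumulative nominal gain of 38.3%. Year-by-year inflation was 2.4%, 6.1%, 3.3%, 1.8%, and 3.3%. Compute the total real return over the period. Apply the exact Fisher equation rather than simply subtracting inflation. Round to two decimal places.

Cumulative inflation factor: 1.024 × 1.061 × 1.033 × 1.018 × 1.033 ≈ 1.18022.
Nominal growth factor: 1.38300. Real growth factor = 1.38300 / 1.18022 ≈ 1.17181.
Total real return ≈ 17.1813%.

17.18%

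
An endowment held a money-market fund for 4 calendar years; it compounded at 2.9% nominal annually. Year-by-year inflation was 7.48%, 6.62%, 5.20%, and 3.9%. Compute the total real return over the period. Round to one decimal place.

-10.5%

Cumulative inflation factor: 1.0748 × 1.0662 × 1.0520 × 1.039 ≈ 1.25256.
Nominal growth factor: 1.12114. Real growth factor = 1.12114 / 1.25256 ≈ 0.89508.
Total real return ≈ -10.4916%.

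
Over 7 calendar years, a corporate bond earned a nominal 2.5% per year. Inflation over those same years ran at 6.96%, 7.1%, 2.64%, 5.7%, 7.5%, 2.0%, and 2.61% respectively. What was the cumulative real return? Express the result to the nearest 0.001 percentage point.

Cumulative inflation factor: 1.0696 × 1.071 × 1.0264 × 1.057 × 1.075 × 1.020 × 1.0261 ≈ 1.39830.
Nominal growth factor: 1.18869. Real growth factor = 1.18869 / 1.39830 ≈ 0.85009.
Total real return ≈ -14.9907%.

-14.991%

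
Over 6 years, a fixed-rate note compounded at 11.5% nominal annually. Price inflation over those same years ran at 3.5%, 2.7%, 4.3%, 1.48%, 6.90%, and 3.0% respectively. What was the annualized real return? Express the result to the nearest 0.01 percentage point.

Cumulative inflation factor: 1.035 × 1.027 × 1.043 × 1.0148 × 1.0690 × 1.030 ≈ 1.23877.
Nominal growth factor: 1.92154. Real growth factor = 1.92154 / 1.23877 ≈ 1.55117.
Annualized: 1.55117^(1/6) − 1 ≈ 0.07591.

7.59%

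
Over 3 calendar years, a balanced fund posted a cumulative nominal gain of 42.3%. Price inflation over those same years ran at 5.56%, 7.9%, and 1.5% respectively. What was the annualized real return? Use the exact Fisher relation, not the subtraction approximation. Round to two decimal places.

7.17%

Cumulative inflation factor: 1.0556 × 1.079 × 1.015 ≈ 1.15608.
Nominal growth factor: 1.42300. Real growth factor = 1.42300 / 1.15608 ≈ 1.23089.
Annualized: 1.23089^(1/3) − 1 ≈ 0.07170.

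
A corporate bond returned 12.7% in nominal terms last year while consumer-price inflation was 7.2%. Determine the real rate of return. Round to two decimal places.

Real return via the Fisher equation: (1 + 12.7%)/(1 + 7.2%) − 1 = 1.127/1.072 − 1 ≈ 0.05131.

5.13%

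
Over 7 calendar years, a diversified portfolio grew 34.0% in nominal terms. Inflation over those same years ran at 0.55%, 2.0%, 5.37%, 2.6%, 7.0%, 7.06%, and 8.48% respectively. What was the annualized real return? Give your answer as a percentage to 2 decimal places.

Cumulative inflation factor: 1.0055 × 1.020 × 1.0537 × 1.026 × 1.070 × 1.0706 × 1.0848 ≈ 1.37787.
Nominal growth factor: 1.34000. Real growth factor = 1.34000 / 1.37787 ≈ 0.97252.
Annualized: 0.97252^(1/7) − 1 ≈ -0.00397.

-0.40%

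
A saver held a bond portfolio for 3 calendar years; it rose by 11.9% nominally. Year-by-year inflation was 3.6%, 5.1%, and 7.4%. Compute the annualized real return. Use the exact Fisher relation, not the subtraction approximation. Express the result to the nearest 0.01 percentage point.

Cumulative inflation factor: 1.036 × 1.051 × 1.074 ≈ 1.16941.
Nominal growth factor: 1.11900. Real growth factor = 1.11900 / 1.16941 ≈ 0.95689.
Annualized: 0.95689^(1/3) − 1 ≈ -0.01458.

-1.46%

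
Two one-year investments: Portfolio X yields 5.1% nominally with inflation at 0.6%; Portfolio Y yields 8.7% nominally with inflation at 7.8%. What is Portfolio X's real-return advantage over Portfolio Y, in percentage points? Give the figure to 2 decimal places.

Portfolio X real return: 1.051/1.006 − 1 = 4.473%.
Portfolio Y real return: 1.087/1.078 − 1 = 0.835%.
Difference: 4.473 − 0.835 = 3.638 pp.

3.64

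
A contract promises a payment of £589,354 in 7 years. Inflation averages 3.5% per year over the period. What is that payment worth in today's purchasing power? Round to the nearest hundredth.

Price-level factor over 7 years: (1 + 3.5%)^7 ≈ 1.2722792628.
Purchasing power today: £589,354 divided by that factor.

£463,226.92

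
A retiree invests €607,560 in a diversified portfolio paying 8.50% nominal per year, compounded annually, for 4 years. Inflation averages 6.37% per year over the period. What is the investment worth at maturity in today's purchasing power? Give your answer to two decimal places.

Nominal value at maturity: €607,560 × (1 + 8.50%)^4 ≈ €841,992.31.
Price-level factor over 4 years: (1 + 6.37%)^4 ≈ 1.2801965043.
The maturity value deflated by that factor is the answer in today's purchasing power.

€657,705.52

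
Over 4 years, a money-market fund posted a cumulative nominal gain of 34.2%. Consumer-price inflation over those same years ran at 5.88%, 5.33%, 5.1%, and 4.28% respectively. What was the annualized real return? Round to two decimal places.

Cumulative inflation factor: 1.0588 × 1.0533 × 1.051 × 1.0428 ≈ 1.22228.
Nominal growth factor: 1.34200. Real growth factor = 1.34200 / 1.22228 ≈ 1.09795.
Annualized: 1.09795^(1/4) − 1 ≈ 0.02364.

2.36%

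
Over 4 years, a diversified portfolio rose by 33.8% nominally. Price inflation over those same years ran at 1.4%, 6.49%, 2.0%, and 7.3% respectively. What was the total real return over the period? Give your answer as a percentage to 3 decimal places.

13.216%

Cumulative inflation factor: 1.014 × 1.0649 × 1.020 × 1.073 ≈ 1.18181.
Nominal growth factor: 1.33800. Real growth factor = 1.33800 / 1.18181 ≈ 1.13216.
Total real return ≈ 13.2164%.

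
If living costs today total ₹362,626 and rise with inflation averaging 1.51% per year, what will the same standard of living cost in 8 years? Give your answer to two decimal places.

Cumulative price-level factor: (1+1.51%)^8 ≈ 1.1273807688.
Multiplying ₹362,626 by the price-level factor gives the future nominal sum.

₹408,817.58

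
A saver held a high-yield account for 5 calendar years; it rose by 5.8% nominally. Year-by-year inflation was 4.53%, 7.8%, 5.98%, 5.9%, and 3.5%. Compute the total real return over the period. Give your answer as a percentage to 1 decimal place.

-19.2%

Cumulative inflation factor: 1.0453 × 1.078 × 1.0598 × 1.059 × 1.035 ≈ 1.30894.
Nominal growth factor: 1.05800. Real growth factor = 1.05800 / 1.30894 ≈ 0.80829.
Total real return ≈ -19.1713%.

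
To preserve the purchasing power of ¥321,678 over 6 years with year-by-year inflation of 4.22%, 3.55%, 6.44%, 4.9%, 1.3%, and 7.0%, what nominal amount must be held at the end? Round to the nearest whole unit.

Cumulative price-level factor: 1.0422 × 1.0355 × 1.0644 × 1.049 × 1.013 × 1.070 ≈ 1.3060949467.
Multiplying ¥321,678 by the price-level factor gives the future nominal sum.

¥420,142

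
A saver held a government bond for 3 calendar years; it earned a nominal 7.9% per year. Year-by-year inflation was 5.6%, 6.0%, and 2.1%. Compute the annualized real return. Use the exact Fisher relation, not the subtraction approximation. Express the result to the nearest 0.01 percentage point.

Cumulative inflation factor: 1.056 × 1.060 × 1.021 ≈ 1.14287.
Nominal growth factor: 1.25622. Real growth factor = 1.25622 / 1.14287 ≈ 1.09918.
Annualized: 1.09918^(1/3) − 1 ≈ 0.03202.

3.20%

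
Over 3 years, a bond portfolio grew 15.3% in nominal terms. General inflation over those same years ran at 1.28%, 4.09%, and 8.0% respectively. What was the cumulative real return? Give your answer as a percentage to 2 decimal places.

1.27%

Cumulative inflation factor: 1.0128 × 1.0409 × 1.080 ≈ 1.13856.
Nominal growth factor: 1.15300. Real growth factor = 1.15300 / 1.13856 ≈ 1.01268.
Total real return ≈ 1.2681%.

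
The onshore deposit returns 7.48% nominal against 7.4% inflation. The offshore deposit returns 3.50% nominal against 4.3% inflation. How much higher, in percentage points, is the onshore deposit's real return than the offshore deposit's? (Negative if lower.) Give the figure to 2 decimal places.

0.84

The onshore deposit real return: 1.0748/1.074 − 1 = 0.074%.
The offshore deposit real return: 1.0350/1.043 − 1 = -0.767%.
Difference: 0.074 − (-0.767) = 0.841 pp.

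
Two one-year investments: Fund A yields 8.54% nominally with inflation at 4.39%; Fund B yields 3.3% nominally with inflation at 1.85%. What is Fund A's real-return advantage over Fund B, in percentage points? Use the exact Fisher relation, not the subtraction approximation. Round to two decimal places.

Fund A real return: 1.0854/1.0439 − 1 = 3.975%.
Fund B real return: 1.033/1.0185 − 1 = 1.424%.
Difference: 3.975 − 1.424 = 2.551 pp.

2.55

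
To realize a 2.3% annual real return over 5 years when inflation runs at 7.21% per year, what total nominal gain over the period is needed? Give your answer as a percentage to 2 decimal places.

Required annual nominal rate: (1+2.3%)(1+7.21%) − 1 = 9.67583%.
Cumulative over 5 years: (1 + 0.0967583)^5 − 1 ≈ 0.58692.

58.69%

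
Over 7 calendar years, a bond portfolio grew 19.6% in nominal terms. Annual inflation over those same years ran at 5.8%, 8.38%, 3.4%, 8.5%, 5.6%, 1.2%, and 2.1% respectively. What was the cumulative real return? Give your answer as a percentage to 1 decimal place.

Cumulative inflation factor: 1.058 × 1.0838 × 1.034 × 1.085 × 1.056 × 1.012 × 1.021 ≈ 1.40364.
Nominal growth factor: 1.19600. Real growth factor = 1.19600 / 1.40364 ≈ 0.85207.
Total real return ≈ -14.7929%.

-14.8%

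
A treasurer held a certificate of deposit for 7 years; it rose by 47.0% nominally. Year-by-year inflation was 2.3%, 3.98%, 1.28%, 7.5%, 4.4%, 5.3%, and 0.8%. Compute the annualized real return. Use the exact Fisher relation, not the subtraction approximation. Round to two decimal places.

1.96%

Cumulative inflation factor: 1.023 × 1.0398 × 1.0128 × 1.075 × 1.044 × 1.053 × 1.008 ≈ 1.28336.
Nominal growth factor: 1.47000. Real growth factor = 1.47000 / 1.28336 ≈ 1.14543.
Annualized: 1.14543^(1/7) − 1 ≈ 0.01959.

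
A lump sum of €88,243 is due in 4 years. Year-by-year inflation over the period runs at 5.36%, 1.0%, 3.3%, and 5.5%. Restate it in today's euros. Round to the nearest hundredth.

€76,090.48

Price-level factor over 4 years: 1.0536 × 1.010 × 1.033 × 1.055 ≈ 1.1597113748.
Purchasing power today: €88,243 divided by that factor.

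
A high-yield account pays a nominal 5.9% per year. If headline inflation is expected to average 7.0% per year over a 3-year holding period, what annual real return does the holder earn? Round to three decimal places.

With constant rates the annual real return is the same each year: (1+5.9%)/(1+7.0%) − 1 = -0.01028.

-1.028%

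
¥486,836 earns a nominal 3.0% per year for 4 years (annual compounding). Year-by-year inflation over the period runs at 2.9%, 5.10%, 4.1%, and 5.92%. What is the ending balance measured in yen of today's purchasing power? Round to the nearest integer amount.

¥459,499

Nominal value at maturity: ¥486,836 × (1 + 3.0%)^4 ≈ ¥547,938.
Price-level factor over 4 years: 1.029 × 1.0510 × 1.041 × 1.0592 ≈ 1.1924681616.
The maturity value deflated by that factor is the answer in today's purchasing power.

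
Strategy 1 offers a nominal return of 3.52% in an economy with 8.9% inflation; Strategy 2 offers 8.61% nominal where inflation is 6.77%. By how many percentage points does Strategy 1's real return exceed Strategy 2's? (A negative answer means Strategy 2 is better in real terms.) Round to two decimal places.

Strategy 1 real return: 1.0352/1.089 − 1 = -4.940%.
Strategy 2 real return: 1.0861/1.0677 − 1 = 1.723%.
Difference: -4.940 − 1.723 = -6.663 pp.

-6.66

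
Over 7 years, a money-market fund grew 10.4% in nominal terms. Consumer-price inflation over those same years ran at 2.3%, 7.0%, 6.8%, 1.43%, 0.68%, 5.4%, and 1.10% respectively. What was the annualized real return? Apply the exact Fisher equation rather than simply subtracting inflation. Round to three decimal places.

Cumulative inflation factor: 1.023 × 1.070 × 1.068 × 1.0143 × 1.0068 × 1.054 × 1.0110 ≈ 1.27213.
Nominal growth factor: 1.10400. Real growth factor = 1.10400 / 1.27213 ≈ 0.86783.
Annualized: 0.86783^(1/7) − 1 ≈ -0.02005.

-2.005%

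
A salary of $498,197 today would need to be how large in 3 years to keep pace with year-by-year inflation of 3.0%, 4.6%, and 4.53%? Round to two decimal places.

$561,062.14

Cumulative price-level factor: 1.030 × 1.046 × 1.0453 = 1.126185314.
The nominal amount required is $498,197 scaled up by that factor.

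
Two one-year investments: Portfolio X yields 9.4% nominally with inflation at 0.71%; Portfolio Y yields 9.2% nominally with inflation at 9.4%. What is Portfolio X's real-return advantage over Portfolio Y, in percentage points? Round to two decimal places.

8.81

Portfolio X real return: 1.094/1.0071 − 1 = 8.629%.
Portfolio Y real return: 1.092/1.094 − 1 = -0.183%.
Difference: 8.629 − (-0.183) = 8.812 pp.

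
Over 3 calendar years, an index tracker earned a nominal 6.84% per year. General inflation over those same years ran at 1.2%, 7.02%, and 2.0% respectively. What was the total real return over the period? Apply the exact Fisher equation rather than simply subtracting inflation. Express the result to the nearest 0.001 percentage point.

10.397%

Cumulative inflation factor: 1.012 × 1.0702 × 1.020 ≈ 1.10470.
Nominal growth factor: 1.21956. Real growth factor = 1.21956 / 1.10470 ≈ 1.10397.
Total real return ≈ 10.3967%.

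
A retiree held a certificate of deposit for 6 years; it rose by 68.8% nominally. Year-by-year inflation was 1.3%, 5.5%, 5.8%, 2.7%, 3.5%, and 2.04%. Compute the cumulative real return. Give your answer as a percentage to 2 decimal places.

Cumulative inflation factor: 1.013 × 1.055 × 1.058 × 1.027 × 1.035 × 1.0204 ≈ 1.22639.
Nominal growth factor: 1.68800. Real growth factor = 1.68800 / 1.22639 ≈ 1.37640.
Total real return ≈ 37.6397%.

37.64%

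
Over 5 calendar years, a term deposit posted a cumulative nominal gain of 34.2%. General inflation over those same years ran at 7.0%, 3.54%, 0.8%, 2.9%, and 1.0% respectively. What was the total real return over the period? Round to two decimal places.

Cumulative inflation factor: 1.070 × 1.0354 × 1.008 × 1.029 × 1.010 ≈ 1.16062.
Nominal growth factor: 1.34200. Real growth factor = 1.34200 / 1.16062 ≈ 1.15628.
Total real return ≈ 15.6281%.

15.63%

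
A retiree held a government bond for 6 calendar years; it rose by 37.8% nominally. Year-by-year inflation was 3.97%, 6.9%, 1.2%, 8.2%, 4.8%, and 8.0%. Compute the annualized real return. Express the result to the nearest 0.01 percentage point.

Cumulative inflation factor: 1.0397 × 1.069 × 1.012 × 1.082 × 1.048 × 1.080 ≈ 1.37746.
Nominal growth factor: 1.37800. Real growth factor = 1.37800 / 1.37746 ≈ 1.00039.
Annualized: 1.00039^(1/6) − 1 ≈ 0.00007.

0.01%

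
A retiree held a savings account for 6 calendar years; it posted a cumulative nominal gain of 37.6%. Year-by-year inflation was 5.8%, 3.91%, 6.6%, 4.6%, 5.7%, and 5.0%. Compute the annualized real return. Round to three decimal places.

0.189%

Cumulative inflation factor: 1.058 × 1.0391 × 1.066 × 1.046 × 1.057 × 1.050 ≈ 1.36049.
Nominal growth factor: 1.37600. Real growth factor = 1.37600 / 1.36049 ≈ 1.01140.
Annualized: 1.01140^(1/6) − 1 ≈ 0.00189.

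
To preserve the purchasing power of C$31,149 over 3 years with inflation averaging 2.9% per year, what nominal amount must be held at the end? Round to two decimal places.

C$33,938.31

Cumulative price-level factor: (1+2.9%)^3 = 1.089547389.
The nominal amount required is C$31,149 scaled up by that factor.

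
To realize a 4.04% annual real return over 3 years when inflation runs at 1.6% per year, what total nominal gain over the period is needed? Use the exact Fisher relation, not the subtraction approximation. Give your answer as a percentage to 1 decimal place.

18.1%

Required annual nominal rate: (1+4.04%)(1+1.6%) − 1 = 5.70464%.
Cumulative over 3 years: (1 + 0.0570464)^3 − 1 ≈ 0.18109.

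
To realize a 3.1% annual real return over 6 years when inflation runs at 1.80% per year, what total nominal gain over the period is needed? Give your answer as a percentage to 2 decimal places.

33.67%

Required annual nominal rate: (1+3.1%)(1+1.80%) − 1 = 4.9558%.
Cumulative over 6 years: (1 + 0.049558)^6 − 1 ≈ 0.33671.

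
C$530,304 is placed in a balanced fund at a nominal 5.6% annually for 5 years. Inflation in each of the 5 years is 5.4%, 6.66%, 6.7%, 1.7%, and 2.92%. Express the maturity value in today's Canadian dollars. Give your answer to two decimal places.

Nominal value at maturity: C$530,304 × (1 + 5.6%)^5 ≈ C$696,377.12.
Price-level factor over 5 years: 1.054 × 1.0666 × 1.067 × 1.017 × 1.0292 ≈ 1.2555307105.
Dividing the nominal maturity value by the price-level factor gives the value in today's money.

C$554,647.62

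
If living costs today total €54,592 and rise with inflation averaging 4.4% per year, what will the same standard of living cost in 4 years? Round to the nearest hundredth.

Cumulative price-level factor: (1+4.4%)^4 ≈ 1.1879604841.
Multiplying €54,592 by the price-level factor gives the future nominal sum.

€64,853.14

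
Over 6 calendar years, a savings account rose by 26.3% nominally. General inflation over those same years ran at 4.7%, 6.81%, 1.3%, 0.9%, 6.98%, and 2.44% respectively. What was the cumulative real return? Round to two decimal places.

Cumulative inflation factor: 1.047 × 1.0681 × 1.013 × 1.009 × 1.0698 × 1.0244 ≈ 1.25265.
Nominal growth factor: 1.26300. Real growth factor = 1.26300 / 1.25265 ≈ 1.00826.
Total real return ≈ 0.8259%.

0.83%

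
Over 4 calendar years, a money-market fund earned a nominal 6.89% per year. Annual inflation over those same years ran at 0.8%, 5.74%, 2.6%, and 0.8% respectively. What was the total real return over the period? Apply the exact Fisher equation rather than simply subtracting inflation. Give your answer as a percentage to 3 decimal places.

18.424%

Cumulative inflation factor: 1.008 × 1.0574 × 1.026 × 1.008 ≈ 1.10232.
Nominal growth factor: 1.30541. Real growth factor = 1.30541 / 1.10232 ≈ 1.18424.
Total real return ≈ 18.4242%.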